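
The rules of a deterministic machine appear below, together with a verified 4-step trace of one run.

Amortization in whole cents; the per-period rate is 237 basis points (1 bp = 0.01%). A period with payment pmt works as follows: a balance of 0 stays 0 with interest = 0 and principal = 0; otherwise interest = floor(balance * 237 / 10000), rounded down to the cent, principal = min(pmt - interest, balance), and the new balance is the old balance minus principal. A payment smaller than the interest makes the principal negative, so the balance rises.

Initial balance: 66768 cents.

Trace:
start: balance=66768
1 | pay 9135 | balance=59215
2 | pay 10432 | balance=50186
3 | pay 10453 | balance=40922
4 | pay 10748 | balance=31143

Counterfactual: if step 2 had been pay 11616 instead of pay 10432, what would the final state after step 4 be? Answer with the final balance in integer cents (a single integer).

29903

(re-executing from step 2 with the substitution; state before step 2: balance=59215)
2 | pay 11616 | balance=49002
3 | pay 10453 | balance=39710
4 | pay 10748 | balance=29903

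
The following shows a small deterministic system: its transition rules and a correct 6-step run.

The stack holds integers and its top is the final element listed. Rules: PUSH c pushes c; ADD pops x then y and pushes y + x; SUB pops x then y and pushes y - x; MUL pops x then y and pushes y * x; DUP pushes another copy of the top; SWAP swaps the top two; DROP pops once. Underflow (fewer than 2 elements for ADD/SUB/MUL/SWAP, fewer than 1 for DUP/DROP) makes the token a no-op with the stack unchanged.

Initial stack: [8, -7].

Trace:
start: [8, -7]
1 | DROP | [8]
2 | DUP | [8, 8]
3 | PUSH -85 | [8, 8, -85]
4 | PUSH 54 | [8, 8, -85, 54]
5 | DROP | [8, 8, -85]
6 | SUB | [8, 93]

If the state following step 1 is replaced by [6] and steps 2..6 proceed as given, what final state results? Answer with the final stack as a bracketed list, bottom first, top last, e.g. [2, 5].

state after step 1 := [6]
2 | DUP | [6, 6]
3 | PUSH -85 | [6, 6, -85]
4 | PUSH 54 | [6, 6, -85, 54]
5 | DROP | [6, 6, -85]
6 | SUB | [6, 91]

[6, 91]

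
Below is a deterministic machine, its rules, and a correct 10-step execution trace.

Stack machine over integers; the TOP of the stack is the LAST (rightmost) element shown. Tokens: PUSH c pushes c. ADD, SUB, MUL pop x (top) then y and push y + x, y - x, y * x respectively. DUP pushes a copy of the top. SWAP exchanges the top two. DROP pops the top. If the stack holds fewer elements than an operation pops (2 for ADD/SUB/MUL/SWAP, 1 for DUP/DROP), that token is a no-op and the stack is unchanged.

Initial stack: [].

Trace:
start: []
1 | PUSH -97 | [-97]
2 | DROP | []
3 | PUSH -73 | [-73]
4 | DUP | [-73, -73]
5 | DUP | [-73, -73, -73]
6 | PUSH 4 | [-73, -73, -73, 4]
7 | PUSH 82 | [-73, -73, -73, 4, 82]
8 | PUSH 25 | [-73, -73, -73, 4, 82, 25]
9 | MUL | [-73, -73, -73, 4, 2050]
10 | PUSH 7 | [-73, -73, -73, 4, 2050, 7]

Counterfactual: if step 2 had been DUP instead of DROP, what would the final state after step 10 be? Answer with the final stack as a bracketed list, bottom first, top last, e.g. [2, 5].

(re-executing from step 2 with the substitution; state before step 2: [-97])
2 | DUP | [-97, -97]
3 | PUSH -73 | [-97, -97, -73]
4 | DUP | [-97, -97, -73, -73]
5 | DUP | [-97, -97, -73, -73, -73]
6 | PUSH 4 | [-97, -97, -73, -73, -73, 4]
7 | PUSH 82 | [-97, -97, -73, -73, -73, 4, 82]
8 | PUSH 25 | [-97, -97, -73, -73, -73, 4, 82, 25]
9 | MUL | [-97, -97, -73, -73, -73, 4, 2050]
10 | PUSH 7 | [-97, -97, -73, -73, -73, 4, 2050, 7]

[-97, -97, -73, -73, -73, 4, 2050, 7]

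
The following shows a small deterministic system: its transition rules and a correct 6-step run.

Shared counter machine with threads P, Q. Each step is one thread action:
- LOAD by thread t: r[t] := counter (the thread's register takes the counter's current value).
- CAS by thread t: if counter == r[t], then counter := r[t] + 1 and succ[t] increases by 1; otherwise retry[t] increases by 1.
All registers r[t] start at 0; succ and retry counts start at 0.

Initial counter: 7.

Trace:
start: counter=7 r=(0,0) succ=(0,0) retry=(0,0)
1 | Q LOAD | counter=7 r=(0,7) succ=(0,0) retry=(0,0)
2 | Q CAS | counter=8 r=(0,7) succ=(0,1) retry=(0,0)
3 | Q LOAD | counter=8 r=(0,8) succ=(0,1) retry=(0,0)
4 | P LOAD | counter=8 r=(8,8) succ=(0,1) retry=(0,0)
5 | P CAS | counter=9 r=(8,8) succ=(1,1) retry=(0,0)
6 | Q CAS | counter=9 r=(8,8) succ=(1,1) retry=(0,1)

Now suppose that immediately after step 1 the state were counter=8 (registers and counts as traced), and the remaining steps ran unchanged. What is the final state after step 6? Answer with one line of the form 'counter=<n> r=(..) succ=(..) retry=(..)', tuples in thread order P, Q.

state after step 1 := counter=8 r=(0,7) succ=(0,0) retry=(0,0)
2 | Q CAS | counter=8 r=(0,7) succ=(0,0) retry=(0,1)
3 | Q LOAD | counter=8 r=(0,8) succ=(0,0) retry=(0,1)
4 | P LOAD | counter=8 r=(8,8) succ=(0,0) retry=(0,1)
5 | P CAS | counter=9 r=(8,8) succ=(1,0) retry=(0,1)
6 | Q CAS | counter=9 r=(8,8) succ=(1,0) retry=(0,2)

counter=9 r=(8,8) succ=(1,0) retry=(0,2)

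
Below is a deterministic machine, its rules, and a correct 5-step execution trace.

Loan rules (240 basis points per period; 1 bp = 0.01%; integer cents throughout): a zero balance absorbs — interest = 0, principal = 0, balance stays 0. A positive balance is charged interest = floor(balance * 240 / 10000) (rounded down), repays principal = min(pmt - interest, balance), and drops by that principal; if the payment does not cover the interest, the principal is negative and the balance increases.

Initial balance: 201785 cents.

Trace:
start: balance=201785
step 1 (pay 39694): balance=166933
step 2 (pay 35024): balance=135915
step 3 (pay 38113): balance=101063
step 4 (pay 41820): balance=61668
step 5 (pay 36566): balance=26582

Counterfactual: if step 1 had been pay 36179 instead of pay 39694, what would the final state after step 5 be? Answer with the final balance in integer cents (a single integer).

30446

(re-executing from step 1 with the substitution; state before step 1: balance=201785)
step 1 (pay 36179): balance=170448
step 2 (pay 35024): balance=139514
step 3 (pay 38113): balance=104749
step 4 (pay 41820): balance=65442
step 5 (pay 36566): balance=30446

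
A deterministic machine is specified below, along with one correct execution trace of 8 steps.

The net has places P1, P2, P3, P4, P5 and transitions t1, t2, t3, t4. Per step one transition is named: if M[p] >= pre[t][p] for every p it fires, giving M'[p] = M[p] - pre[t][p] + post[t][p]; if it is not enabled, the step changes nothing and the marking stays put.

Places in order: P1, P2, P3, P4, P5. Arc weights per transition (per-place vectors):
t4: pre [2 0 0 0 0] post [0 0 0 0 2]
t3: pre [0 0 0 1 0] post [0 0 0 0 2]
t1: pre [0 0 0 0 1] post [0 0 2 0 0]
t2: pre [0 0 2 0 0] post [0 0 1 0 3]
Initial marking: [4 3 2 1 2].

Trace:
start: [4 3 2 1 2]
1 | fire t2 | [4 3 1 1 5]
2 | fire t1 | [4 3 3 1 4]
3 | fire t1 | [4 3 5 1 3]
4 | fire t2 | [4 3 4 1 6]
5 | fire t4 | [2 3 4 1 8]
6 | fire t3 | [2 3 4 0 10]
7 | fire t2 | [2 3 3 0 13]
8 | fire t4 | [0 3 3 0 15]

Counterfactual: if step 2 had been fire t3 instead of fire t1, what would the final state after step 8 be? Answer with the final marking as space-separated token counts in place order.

(re-executing from step 2 with the substitution; state before step 2: [4 3 1 1 5])
2 | fire t3 | [4 3 1 0 7]
3 | fire t1 | [4 3 3 0 6]
4 | fire t2 | [4 3 2 0 9]
5 | fire t4 | [2 3 2 0 11]
6 | fire t3 | [2 3 2 0 11]
7 | fire t2 | [2 3 1 0 14]
8 | fire t4 | [0 3 1 0 16]

0 3 1 0 16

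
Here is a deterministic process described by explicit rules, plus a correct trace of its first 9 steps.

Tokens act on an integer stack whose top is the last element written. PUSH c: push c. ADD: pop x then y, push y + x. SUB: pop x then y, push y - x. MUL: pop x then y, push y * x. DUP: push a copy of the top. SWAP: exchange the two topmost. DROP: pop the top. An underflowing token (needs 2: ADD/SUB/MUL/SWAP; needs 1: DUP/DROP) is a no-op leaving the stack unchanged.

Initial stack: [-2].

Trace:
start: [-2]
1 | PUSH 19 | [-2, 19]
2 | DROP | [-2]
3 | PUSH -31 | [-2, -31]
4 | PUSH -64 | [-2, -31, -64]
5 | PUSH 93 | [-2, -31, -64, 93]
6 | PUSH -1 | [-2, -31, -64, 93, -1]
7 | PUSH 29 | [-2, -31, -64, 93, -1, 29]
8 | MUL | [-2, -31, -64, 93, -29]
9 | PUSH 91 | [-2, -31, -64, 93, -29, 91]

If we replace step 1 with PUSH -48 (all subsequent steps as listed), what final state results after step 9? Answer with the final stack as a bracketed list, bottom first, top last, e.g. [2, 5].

[-2, -31, -64, 93, -29, 91]

(re-executing from step 1 with the substitution; state before step 1: [-2])
1 | PUSH -48 | [-2, -48]
2 | DROP | [-2]
3 | PUSH -31 | [-2, -31]
4 | PUSH -64 | [-2, -31, -64]
5 | PUSH 93 | [-2, -31, -64, 93]
6 | PUSH -1 | [-2, -31, -64, 93, -1]
7 | PUSH 29 | [-2, -31, -64, 93, -1, 29]
8 | MUL | [-2, -31, -64, 93, -29]
9 | PUSH 91 | [-2, -31, -64, 93, -29, 91]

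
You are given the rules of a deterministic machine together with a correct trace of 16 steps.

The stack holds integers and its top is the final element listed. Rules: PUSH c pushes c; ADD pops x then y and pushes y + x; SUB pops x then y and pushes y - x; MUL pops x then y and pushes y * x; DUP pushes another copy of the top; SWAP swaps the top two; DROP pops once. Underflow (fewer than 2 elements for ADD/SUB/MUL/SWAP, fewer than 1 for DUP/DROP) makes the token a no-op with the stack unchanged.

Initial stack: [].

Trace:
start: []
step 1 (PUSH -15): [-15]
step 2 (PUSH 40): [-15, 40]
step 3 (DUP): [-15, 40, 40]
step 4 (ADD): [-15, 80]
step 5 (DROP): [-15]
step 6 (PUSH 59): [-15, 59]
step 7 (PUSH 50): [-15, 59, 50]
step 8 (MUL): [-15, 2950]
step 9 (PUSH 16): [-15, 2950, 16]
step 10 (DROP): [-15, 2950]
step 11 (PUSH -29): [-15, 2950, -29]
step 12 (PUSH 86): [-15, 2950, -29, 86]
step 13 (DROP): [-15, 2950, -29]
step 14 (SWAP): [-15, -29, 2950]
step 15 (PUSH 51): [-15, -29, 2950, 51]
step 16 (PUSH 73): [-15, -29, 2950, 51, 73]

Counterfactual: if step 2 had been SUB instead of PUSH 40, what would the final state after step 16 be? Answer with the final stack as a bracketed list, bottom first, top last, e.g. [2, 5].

(re-executing from step 2 with the substitution; state before step 2: [-15])
step 2 (SUB): [-15]
step 3 (DUP): [-15, -15]
step 4 (ADD): [-30]
step 5 (DROP): []
step 6 (PUSH 59): [59]
step 7 (PUSH 50): [59, 50]
step 8 (MUL): [2950]
step 9 (PUSH 16): [2950, 16]
step 10 (DROP): [2950]
step 11 (PUSH -29): [2950, -29]
step 12 (PUSH 86): [2950, -29, 86]
step 13 (DROP): [2950, -29]
step 14 (SWAP): [-29, 2950]
step 15 (PUSH 51): [-29, 2950, 51]
step 16 (PUSH 73): [-29, 2950, 51, 73]

[-29, 2950, 51, 73]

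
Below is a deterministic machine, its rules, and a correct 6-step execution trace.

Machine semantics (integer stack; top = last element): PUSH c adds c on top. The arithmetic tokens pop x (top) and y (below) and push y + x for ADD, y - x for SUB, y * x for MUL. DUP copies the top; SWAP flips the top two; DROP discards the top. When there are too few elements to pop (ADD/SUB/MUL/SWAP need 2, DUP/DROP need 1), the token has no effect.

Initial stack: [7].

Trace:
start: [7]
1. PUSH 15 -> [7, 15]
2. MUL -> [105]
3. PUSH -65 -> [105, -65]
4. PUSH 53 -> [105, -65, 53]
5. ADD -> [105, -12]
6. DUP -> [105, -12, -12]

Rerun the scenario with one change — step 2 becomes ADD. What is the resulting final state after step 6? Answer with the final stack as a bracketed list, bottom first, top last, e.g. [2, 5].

[22, -12, -12]

(re-executing from step 2 with the substitution; state before step 2: [7, 15])
2. ADD -> [22]
3. PUSH -65 -> [22, -65]
4. PUSH 53 -> [22, -65, 53]
5. ADD -> [22, -12]
6. DUP -> [22, -12, -12]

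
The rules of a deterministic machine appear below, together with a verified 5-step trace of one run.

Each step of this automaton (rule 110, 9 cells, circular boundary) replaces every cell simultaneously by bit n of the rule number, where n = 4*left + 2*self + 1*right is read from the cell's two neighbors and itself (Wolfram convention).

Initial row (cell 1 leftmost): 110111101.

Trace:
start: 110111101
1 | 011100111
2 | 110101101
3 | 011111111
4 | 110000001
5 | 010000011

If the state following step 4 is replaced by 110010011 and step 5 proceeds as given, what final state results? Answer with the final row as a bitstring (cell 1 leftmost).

010110110

state after step 4 := 110010011
5 | 010110110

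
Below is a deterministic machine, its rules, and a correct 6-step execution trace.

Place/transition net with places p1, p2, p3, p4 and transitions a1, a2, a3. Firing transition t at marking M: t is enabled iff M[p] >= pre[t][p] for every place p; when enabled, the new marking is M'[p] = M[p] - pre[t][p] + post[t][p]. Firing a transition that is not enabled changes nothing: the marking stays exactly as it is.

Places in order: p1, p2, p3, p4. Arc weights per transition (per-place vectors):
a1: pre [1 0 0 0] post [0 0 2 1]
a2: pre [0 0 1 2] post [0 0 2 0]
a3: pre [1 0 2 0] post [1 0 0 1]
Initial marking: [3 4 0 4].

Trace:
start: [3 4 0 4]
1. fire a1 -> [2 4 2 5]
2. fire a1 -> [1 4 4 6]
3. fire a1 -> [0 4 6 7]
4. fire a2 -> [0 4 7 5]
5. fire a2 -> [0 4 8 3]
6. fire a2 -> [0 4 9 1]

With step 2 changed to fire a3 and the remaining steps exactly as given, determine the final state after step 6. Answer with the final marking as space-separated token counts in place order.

1 4 5 1

(re-executing from step 2 with the substitution; state before step 2: [2 4 2 5])
2. fire a3 -> [2 4 0 6]
3. fire a1 -> [1 4 2 7]
4. fire a2 -> [1 4 3 5]
5. fire a2 -> [1 4 4 3]
6. fire a2 -> [1 4 5 1]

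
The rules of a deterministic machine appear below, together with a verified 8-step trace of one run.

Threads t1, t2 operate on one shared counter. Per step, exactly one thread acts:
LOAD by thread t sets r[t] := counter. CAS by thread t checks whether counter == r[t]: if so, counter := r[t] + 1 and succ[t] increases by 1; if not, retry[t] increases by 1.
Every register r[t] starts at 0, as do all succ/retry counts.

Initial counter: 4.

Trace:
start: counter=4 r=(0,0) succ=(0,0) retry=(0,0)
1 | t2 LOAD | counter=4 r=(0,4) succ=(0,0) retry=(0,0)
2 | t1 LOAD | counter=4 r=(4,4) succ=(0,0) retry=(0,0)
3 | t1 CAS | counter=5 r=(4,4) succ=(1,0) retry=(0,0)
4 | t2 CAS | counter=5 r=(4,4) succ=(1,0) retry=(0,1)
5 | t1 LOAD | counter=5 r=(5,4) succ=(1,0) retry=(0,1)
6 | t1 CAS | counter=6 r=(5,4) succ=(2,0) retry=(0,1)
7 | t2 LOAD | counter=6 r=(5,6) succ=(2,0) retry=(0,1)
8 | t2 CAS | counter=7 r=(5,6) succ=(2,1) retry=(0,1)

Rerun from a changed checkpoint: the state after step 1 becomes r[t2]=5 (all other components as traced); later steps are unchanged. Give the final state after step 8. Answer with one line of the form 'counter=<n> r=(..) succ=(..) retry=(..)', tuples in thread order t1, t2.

counter=8 r=(6,7) succ=(2,2) retry=(0,0)

state after step 1 := counter=4 r=(0,5) succ=(0,0) retry=(0,0)
2 | t1 LOAD | counter=4 r=(4,5) succ=(0,0) retry=(0,0)
3 | t1 CAS | counter=5 r=(4,5) succ=(1,0) retry=(0,0)
4 | t2 CAS | counter=6 r=(4,5) succ=(1,1) retry=(0,0)
5 | t1 LOAD | counter=6 r=(6,5) succ=(1,1) retry=(0,0)
6 | t1 CAS | counter=7 r=(6,5) succ=(2,1) retry=(0,0)
7 | t2 LOAD | counter=7 r=(6,7) succ=(2,1) retry=(0,0)
8 | t2 CAS | counter=8 r=(6,7) succ=(2,2) retry=(0,0)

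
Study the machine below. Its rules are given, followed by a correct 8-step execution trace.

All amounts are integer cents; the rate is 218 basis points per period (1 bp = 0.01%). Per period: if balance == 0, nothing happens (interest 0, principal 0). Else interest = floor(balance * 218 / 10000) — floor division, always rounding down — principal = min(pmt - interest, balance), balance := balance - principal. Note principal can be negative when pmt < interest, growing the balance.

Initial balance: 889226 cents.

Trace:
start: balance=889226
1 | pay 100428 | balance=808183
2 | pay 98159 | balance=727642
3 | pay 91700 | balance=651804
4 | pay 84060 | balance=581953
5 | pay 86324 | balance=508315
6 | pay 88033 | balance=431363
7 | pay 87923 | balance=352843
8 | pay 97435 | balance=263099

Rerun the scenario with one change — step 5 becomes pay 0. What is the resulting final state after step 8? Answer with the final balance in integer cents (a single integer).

355193

(re-executing from step 5 with the substitution; state before step 5: balance=581953)
5 | pay 0 | balance=594639
6 | pay 88033 | balance=519569
7 | pay 87923 | balance=442972
8 | pay 97435 | balance=355193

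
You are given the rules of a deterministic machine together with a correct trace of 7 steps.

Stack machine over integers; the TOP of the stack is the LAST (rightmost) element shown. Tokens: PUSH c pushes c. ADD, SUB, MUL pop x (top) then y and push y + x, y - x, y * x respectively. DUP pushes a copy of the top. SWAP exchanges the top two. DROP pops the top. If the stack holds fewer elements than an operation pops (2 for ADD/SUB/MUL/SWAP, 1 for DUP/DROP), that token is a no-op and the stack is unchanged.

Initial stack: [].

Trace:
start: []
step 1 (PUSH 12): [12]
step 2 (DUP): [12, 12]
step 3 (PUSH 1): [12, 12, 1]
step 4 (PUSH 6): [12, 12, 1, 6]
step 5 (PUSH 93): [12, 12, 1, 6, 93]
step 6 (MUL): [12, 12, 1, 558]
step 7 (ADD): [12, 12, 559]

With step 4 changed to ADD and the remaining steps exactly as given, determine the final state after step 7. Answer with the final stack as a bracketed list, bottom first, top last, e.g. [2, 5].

[1221]

(re-executing from step 4 with the substitution; state before step 4: [12, 12, 1])
step 4 (ADD): [12, 13]
step 5 (PUSH 93): [12, 13, 93]
step 6 (MUL): [12, 1209]
step 7 (ADD): [1221]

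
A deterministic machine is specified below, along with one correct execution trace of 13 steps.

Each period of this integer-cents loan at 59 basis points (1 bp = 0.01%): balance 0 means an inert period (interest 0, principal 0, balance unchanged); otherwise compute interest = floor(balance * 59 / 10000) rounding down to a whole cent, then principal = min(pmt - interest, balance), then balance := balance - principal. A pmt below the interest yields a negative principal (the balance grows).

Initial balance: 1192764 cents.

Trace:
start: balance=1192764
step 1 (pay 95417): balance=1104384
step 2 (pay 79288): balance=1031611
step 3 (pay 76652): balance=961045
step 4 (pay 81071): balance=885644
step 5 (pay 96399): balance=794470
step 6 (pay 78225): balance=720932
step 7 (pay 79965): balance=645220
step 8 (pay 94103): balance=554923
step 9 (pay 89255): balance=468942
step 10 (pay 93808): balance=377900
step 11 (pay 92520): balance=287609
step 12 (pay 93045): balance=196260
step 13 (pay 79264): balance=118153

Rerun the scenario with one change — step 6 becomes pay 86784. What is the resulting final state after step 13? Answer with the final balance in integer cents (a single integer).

109235

(re-executing from step 6 with the substitution; state before step 6: balance=794470)
step 6 (pay 86784): balance=712373
step 7 (pay 79965): balance=636611
step 8 (pay 94103): balance=546264
step 9 (pay 89255): balance=460231
step 10 (pay 93808): balance=369138
step 11 (pay 92520): balance=278795
step 12 (pay 93045): balance=187394
step 13 (pay 79264): balance=109235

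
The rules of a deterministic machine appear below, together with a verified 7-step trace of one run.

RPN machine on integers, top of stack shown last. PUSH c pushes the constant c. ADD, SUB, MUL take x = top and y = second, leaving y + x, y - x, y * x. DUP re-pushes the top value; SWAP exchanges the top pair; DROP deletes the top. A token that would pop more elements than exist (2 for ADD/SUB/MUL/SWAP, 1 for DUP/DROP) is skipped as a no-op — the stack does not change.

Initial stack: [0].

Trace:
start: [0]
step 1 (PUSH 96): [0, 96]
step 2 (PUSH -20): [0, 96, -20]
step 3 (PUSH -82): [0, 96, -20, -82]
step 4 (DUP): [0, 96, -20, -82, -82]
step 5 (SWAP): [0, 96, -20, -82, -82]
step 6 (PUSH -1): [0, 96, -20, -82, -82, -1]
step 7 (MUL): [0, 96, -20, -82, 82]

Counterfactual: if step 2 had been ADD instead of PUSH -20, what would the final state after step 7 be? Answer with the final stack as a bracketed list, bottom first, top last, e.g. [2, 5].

[96, -82, 82]

(re-executing from step 2 with the substitution; state before step 2: [0, 96])
step 2 (ADD): [96]
step 3 (PUSH -82): [96, -82]
step 4 (DUP): [96, -82, -82]
step 5 (SWAP): [96, -82, -82]
step 6 (PUSH -1): [96, -82, -82, -1]
step 7 (MUL): [96, -82, 82]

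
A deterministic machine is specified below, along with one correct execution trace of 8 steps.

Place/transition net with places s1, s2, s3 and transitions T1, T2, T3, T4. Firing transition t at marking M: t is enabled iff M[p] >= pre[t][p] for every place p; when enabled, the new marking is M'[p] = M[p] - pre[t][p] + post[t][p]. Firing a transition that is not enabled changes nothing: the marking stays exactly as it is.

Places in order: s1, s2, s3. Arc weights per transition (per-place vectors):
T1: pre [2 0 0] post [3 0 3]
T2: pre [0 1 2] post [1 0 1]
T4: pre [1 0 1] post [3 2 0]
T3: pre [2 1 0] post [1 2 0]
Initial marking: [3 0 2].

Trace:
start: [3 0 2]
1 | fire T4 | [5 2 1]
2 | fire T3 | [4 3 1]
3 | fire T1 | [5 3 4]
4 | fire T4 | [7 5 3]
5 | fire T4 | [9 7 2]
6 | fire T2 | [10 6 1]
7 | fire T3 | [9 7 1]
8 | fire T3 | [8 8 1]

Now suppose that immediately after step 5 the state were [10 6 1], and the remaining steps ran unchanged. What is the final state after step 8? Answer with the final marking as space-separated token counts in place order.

state after step 5 := [10 6 1]
6 | fire T2 | [10 6 1]
7 | fire T3 | [9 7 1]
8 | fire T3 | [8 8 1]

8 8 1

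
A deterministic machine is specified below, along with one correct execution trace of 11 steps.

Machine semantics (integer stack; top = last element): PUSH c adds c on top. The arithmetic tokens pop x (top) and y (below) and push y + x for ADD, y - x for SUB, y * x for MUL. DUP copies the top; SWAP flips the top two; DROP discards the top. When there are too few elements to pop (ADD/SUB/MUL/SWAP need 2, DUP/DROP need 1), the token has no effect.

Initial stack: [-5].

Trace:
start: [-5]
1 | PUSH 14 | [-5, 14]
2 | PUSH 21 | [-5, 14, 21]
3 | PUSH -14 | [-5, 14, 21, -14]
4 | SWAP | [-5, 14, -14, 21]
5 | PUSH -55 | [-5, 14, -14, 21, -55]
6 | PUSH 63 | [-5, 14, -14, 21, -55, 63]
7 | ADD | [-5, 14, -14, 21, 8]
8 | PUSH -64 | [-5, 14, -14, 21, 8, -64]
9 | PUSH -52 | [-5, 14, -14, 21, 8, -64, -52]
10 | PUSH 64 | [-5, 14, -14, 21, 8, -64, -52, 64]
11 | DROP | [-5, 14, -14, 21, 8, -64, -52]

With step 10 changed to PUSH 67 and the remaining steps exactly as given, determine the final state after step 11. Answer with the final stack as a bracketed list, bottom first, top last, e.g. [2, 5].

[-5, 14, -14, 21, 8, -64, -52]

(re-executing from step 10 with the substitution; state before step 10: [-5, 14, -14, 21, 8, -64, -52])
10 | PUSH 67 | [-5, 14, -14, 21, 8, -64, -52, 67]
11 | DROP | [-5, 14, -14, 21, 8, -64, -52]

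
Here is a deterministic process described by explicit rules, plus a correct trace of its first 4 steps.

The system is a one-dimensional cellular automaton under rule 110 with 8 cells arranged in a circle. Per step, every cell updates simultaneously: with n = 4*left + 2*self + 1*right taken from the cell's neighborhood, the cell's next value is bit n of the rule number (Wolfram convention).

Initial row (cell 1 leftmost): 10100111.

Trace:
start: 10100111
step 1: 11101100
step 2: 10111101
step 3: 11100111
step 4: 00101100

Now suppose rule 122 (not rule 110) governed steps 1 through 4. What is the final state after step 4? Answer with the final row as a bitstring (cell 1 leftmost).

00110110

(re-executing steps 1..4 under rule 122; state before step 1: 10100111)
step 1: 11011100
step 2: 11110111
step 3: 00011100
step 4: 00110110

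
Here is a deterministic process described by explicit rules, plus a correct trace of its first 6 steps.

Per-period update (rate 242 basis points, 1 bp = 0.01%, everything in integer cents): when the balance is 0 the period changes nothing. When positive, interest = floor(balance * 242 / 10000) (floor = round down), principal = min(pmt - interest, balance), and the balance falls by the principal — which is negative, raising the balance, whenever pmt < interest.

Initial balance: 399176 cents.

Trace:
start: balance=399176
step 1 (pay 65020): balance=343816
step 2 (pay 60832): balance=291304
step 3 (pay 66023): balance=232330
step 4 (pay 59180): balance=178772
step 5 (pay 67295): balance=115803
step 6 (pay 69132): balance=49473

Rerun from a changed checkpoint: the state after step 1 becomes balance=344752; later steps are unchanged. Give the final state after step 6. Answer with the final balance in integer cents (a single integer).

state after step 1 := balance=344752
step 2 (pay 60832): balance=292262
step 3 (pay 66023): balance=233311
step 4 (pay 59180): balance=179777
step 5 (pay 67295): balance=116832
step 6 (pay 69132): balance=50527

50527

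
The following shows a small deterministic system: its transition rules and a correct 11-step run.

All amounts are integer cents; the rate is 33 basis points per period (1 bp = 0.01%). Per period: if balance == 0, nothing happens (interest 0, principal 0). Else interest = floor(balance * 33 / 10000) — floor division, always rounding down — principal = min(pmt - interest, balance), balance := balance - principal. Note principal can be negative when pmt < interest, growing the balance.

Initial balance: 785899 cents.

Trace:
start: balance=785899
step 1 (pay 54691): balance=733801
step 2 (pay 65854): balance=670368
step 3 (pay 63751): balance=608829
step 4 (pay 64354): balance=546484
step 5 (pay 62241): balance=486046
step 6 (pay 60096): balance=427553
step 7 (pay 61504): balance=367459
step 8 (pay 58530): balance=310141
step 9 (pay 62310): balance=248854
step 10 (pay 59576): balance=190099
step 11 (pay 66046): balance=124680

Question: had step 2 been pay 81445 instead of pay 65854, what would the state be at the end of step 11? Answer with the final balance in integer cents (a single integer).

(re-executing from step 2 with the substitution; state before step 2: balance=733801)
step 2 (pay 81445): balance=654777
step 3 (pay 63751): balance=593186
step 4 (pay 64354): balance=530789
step 5 (pay 62241): balance=470299
step 6 (pay 60096): balance=411754
step 7 (pay 61504): balance=351608
step 8 (pay 58530): balance=294238
step 9 (pay 62310): balance=232898
step 10 (pay 59576): balance=174090
step 11 (pay 66046): balance=108618

108618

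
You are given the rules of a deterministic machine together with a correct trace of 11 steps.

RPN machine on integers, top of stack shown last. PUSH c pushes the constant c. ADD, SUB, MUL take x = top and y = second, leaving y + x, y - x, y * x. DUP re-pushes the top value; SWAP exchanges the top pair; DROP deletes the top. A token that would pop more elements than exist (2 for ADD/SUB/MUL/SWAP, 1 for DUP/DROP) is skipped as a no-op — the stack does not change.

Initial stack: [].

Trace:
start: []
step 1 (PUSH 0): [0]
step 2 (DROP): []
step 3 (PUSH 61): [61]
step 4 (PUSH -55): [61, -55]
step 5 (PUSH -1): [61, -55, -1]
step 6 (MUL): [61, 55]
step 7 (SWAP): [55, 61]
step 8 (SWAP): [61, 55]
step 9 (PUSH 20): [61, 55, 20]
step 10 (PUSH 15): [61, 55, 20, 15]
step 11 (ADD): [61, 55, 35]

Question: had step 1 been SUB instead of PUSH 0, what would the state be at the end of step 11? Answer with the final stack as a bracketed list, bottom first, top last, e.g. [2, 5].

(re-executing from step 1 with the substitution; state before step 1: [])
step 1 (SUB): []
step 2 (DROP): []
step 3 (PUSH 61): [61]
step 4 (PUSH -55): [61, -55]
step 5 (PUSH -1): [61, -55, -1]
step 6 (MUL): [61, 55]
step 7 (SWAP): [55, 61]
step 8 (SWAP): [61, 55]
step 9 (PUSH 20): [61, 55, 20]
step 10 (PUSH 15): [61, 55, 20, 15]
step 11 (ADD): [61, 55, 35]

[61, 55, 35]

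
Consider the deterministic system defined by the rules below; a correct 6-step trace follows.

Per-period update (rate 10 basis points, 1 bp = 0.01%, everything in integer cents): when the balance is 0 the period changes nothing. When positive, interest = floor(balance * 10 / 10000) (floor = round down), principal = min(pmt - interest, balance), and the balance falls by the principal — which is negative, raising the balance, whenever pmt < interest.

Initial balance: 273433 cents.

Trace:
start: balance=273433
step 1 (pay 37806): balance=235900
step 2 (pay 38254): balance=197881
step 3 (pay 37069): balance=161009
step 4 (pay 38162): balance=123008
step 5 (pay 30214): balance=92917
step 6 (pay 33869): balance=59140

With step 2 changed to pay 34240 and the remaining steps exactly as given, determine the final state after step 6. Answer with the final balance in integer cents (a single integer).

(re-executing from step 2 with the substitution; state before step 2: balance=235900)
step 2 (pay 34240): balance=201895
step 3 (pay 37069): balance=165027
step 4 (pay 38162): balance=127030
step 5 (pay 30214): balance=96943
step 6 (pay 33869): balance=63170

63170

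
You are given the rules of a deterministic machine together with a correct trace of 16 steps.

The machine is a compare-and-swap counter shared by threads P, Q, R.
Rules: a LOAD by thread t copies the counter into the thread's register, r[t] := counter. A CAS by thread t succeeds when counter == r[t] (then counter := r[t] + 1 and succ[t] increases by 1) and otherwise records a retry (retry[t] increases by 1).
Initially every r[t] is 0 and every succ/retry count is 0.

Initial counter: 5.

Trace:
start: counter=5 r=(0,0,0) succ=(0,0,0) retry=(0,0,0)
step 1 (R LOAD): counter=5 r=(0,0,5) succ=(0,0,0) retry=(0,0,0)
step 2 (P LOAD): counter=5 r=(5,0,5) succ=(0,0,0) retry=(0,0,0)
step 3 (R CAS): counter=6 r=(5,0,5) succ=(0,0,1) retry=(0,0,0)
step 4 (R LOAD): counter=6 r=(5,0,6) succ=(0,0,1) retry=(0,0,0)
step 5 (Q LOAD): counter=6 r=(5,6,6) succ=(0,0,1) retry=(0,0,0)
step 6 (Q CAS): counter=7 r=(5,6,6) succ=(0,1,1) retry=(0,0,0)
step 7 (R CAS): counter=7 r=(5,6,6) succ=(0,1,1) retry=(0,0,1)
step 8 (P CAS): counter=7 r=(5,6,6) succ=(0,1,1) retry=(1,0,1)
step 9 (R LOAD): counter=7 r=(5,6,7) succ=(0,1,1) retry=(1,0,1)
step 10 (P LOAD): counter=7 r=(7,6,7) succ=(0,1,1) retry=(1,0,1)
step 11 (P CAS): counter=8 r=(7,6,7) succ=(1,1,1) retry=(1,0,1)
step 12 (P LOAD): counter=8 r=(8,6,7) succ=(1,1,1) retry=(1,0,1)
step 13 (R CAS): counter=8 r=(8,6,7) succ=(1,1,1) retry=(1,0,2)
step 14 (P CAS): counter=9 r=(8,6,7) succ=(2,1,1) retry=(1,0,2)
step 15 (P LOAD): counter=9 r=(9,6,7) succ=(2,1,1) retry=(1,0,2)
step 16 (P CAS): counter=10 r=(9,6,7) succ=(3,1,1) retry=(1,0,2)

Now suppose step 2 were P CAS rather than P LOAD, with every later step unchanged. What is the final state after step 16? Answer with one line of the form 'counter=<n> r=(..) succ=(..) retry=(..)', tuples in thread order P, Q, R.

(re-executing from step 2 with the substitution; state before step 2: counter=5 r=(0,0,5) succ=(0,0,0) retry=(0,0,0))
step 2 (P CAS): counter=5 r=(0,0,5) succ=(0,0,0) retry=(1,0,0)
step 3 (R CAS): counter=6 r=(0,0,5) succ=(0,0,1) retry=(1,0,0)
step 4 (R LOAD): counter=6 r=(0,0,6) succ=(0,0,1) retry=(1,0,0)
step 5 (Q LOAD): counter=6 r=(0,6,6) succ=(0,0,1) retry=(1,0,0)
step 6 (Q CAS): counter=7 r=(0,6,6) succ=(0,1,1) retry=(1,0,0)
step 7 (R CAS): counter=7 r=(0,6,6) succ=(0,1,1) retry=(1,0,1)
step 8 (P CAS): counter=7 r=(0,6,6) succ=(0,1,1) retry=(2,0,1)
step 9 (R LOAD): counter=7 r=(0,6,7) succ=(0,1,1) retry=(2,0,1)
step 10 (P LOAD): counter=7 r=(7,6,7) succ=(0,1,1) retry=(2,0,1)
step 11 (P CAS): counter=8 r=(7,6,7) succ=(1,1,1) retry=(2,0,1)
step 12 (P LOAD): counter=8 r=(8,6,7) succ=(1,1,1) retry=(2,0,1)
step 13 (R CAS): counter=8 r=(8,6,7) succ=(1,1,1) retry=(2,0,2)
step 14 (P CAS): counter=9 r=(8,6,7) succ=(2,1,1) retry=(2,0,2)
step 15 (P LOAD): counter=9 r=(9,6,7) succ=(2,1,1) retry=(2,0,2)
step 16 (P CAS): counter=10 r=(9,6,7) succ=(3,1,1) retry=(2,0,2)

counter=10 r=(9,6,7) succ=(3,1,1) retry=(2,0,2)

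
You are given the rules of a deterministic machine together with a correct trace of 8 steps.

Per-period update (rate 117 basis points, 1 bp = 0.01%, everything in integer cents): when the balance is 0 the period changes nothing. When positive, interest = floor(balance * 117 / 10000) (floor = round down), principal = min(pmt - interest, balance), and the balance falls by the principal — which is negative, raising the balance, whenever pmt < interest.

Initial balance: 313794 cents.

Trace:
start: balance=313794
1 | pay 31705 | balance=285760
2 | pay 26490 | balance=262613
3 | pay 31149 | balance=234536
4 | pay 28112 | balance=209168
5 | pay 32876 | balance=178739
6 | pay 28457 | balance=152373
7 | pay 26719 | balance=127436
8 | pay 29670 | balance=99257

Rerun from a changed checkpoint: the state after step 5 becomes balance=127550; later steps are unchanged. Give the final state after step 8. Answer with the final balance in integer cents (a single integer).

46249

state after step 5 := balance=127550
6 | pay 28457 | balance=100585
7 | pay 26719 | balance=75042
8 | pay 29670 | balance=46249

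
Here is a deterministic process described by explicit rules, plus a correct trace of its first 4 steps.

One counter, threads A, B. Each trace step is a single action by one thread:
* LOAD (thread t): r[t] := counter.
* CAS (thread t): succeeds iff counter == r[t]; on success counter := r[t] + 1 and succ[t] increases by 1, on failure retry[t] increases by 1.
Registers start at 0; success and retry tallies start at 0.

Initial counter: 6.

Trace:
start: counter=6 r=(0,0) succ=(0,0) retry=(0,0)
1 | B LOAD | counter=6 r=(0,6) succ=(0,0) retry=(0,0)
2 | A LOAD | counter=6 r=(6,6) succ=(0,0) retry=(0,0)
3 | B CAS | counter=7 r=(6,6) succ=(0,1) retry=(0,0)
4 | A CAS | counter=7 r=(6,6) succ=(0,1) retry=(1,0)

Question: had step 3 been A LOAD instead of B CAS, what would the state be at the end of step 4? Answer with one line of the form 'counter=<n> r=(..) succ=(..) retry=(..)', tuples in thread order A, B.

counter=7 r=(6,6) succ=(1,0) retry=(0,0)

(re-executing from step 3 with the substitution; state before step 3: counter=6 r=(6,6) succ=(0,0) retry=(0,0))
3 | A LOAD | counter=6 r=(6,6) succ=(0,0) retry=(0,0)
4 | A CAS | counter=7 r=(6,6) succ=(1,0) retry=(0,0)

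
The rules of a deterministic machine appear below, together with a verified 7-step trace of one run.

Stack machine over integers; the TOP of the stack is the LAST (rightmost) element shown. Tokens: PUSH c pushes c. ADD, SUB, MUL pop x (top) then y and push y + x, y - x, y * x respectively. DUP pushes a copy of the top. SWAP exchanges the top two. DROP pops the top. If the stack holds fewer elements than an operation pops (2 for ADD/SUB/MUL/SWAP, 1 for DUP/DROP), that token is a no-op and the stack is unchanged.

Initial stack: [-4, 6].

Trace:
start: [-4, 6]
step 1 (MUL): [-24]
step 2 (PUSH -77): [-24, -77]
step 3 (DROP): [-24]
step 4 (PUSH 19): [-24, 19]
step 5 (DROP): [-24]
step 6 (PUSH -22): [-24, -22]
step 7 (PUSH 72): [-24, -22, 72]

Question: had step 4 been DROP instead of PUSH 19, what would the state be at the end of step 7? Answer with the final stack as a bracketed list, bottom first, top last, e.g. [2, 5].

(re-executing from step 4 with the substitution; state before step 4: [-24])
step 4 (DROP): []
step 5 (DROP): []
step 6 (PUSH -22): [-22]
step 7 (PUSH 72): [-22, 72]

[-22, 72]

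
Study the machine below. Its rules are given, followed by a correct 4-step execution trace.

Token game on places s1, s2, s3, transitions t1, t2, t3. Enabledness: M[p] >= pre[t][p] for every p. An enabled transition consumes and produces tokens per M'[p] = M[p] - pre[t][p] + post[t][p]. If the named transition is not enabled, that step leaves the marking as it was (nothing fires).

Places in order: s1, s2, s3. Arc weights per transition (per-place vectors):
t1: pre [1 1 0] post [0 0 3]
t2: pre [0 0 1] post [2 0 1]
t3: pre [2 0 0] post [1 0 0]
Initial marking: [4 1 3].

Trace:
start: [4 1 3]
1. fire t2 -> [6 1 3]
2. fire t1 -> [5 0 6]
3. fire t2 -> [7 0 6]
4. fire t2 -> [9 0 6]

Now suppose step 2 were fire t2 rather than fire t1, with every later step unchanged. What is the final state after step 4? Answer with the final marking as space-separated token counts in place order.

(re-executing from step 2 with the substitution; state before step 2: [6 1 3])
2. fire t2 -> [8 1 3]
3. fire t2 -> [10 1 3]
4. fire t2 -> [12 1 3]

12 1 3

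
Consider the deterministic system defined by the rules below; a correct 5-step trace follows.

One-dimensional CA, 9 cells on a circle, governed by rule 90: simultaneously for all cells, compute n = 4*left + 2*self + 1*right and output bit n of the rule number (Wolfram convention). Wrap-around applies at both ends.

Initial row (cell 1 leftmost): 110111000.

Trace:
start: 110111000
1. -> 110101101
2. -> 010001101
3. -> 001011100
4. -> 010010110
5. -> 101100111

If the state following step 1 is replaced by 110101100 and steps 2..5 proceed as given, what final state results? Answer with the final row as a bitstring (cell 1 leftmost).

101010111

state after step 1 := 110101100
2. -> 110001111
3. -> 011011000
4. -> 111011100
5. -> 101010111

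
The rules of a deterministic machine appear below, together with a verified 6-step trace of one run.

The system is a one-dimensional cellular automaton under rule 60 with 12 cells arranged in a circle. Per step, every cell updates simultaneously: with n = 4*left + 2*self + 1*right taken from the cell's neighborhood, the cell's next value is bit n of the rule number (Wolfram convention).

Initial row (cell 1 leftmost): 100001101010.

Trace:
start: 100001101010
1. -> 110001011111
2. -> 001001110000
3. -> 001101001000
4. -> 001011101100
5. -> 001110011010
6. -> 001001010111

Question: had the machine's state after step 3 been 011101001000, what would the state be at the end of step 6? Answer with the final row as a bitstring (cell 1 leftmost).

state after step 3 := 011101001000
4. -> 010011101100
5. -> 011010011010
6. -> 010111010111

010111010111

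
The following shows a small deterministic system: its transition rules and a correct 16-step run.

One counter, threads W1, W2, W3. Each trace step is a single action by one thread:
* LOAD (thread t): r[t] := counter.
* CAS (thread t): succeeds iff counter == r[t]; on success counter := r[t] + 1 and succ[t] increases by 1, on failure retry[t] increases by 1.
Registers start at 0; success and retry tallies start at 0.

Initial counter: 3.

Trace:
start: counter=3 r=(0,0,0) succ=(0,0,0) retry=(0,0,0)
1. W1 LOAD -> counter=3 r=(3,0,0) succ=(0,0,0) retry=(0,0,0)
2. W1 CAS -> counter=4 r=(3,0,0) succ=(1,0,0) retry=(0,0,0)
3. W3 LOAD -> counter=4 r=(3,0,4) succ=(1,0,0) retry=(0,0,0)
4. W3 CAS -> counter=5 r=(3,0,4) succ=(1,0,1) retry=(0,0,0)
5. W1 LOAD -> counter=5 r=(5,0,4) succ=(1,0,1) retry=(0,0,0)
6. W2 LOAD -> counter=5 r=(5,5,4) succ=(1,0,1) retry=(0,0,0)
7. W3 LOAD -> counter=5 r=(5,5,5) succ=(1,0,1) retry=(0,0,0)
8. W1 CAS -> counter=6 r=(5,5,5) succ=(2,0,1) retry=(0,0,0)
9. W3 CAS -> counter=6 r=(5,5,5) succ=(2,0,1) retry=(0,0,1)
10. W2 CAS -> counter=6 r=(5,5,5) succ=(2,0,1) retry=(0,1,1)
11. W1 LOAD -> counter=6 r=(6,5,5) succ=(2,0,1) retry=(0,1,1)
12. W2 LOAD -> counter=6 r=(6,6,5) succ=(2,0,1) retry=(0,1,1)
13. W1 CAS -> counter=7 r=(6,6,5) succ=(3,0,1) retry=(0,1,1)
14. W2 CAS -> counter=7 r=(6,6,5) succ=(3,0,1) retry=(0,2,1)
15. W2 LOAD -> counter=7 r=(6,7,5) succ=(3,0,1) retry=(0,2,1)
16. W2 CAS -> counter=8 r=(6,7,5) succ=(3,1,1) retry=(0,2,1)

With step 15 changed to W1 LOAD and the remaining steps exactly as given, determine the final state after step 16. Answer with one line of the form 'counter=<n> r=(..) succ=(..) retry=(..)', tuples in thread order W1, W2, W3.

(re-executing from step 15 with the substitution; state before step 15: counter=7 r=(6,6,5) succ=(3,0,1) retry=(0,2,1))
15. W1 LOAD -> counter=7 r=(7,6,5) succ=(3,0,1) retry=(0,2,1)
16. W2 CAS -> counter=7 r=(7,6,5) succ=(3,0,1) retry=(0,3,1)

counter=7 r=(7,6,5) succ=(3,0,1) retry=(0,3,1)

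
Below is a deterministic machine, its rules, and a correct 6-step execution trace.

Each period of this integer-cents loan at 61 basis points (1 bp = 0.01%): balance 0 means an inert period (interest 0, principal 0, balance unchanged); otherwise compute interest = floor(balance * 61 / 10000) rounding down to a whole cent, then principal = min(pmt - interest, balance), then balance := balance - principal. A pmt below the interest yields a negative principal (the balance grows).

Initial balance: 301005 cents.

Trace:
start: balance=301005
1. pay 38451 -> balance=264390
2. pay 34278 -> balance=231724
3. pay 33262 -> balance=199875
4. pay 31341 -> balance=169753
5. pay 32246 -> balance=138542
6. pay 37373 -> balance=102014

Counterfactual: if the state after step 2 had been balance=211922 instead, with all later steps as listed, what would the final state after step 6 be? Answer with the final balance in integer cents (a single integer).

state after step 2 := balance=211922
3. pay 33262 -> balance=179952
4. pay 31341 -> balance=149708
5. pay 32246 -> balance=118375
6. pay 37373 -> balance=81724

81724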